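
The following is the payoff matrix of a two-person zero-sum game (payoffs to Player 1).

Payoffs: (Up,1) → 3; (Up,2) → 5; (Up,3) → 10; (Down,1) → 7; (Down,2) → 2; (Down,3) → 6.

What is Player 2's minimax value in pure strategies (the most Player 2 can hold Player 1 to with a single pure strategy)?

Column maxima: 1 → 7, 2 → 5, 3 → 10.
The smallest of these is 5.

5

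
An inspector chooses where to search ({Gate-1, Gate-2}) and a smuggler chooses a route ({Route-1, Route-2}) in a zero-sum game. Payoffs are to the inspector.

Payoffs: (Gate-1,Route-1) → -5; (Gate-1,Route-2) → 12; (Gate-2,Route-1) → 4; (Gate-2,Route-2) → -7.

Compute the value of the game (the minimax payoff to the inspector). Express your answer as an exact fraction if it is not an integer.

13/28

Row minima: Gate-1 → -5, Gate-2 → -7; maximin = -5.
Column maxima: Route-1 → 4, Route-2 → 12; minimax = 4.
-5 ≠ 4, so there is no saddle point; optimal play is mixed.
Let the inspector play Gate-1 with probability p. Expected payoff against Route-1: (-5)p + 4(1−p) = −9p + 4; against Route-2: 12p + (-7)(1−p) = 19p − 7.
Setting these equal: −9p + 4 = 19p − 7 ⇒ −28p = -11 ⇒ p = 11/28, and the value is (-9)·(11/28) + 4 = 13/28.
For the smuggler: with q = P(Route-1), equating Gate-1's and Gate-2's payoffs gives −17q + 12 = 11q − 7 ⇒ q = 19/28.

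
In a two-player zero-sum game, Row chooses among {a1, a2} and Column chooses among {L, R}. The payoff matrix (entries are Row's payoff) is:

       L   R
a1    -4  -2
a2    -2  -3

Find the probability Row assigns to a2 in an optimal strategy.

Row minima: a1 → -4, a2 → -3; maximin = -3.
Column maxima: L → -2, R → -2; minimax = -2.
-3 ≠ -2, so there is no saddle point; optimal play is mixed.
Let Row play a1 with probability p. Expected payoff against L: (-4)p + (-2)(1−p) = −2p − 2; against R: (-2)p + (-3)(1−p) = p − 3.
Setting these equal: −2p − 2 = p − 3 ⇒ −3p = -1 ⇒ p = 1/3, and the value is (-2)·(1/3) − 2 = -8/3.
For Column: with q = P(L), equating a1's and a2's payoffs gives −2q − 2 = q − 3 ⇒ q = 1/3.

2/3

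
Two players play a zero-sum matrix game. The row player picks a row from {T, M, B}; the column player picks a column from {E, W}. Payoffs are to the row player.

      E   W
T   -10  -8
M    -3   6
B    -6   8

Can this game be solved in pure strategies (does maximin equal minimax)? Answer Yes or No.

Row minima: T → -10, M → -3, B → -6; maximin = -3.
Column maxima: E → -3, W → 8; minimax = -3.
maximin = minimax = -3, so a saddle point exists.

Yes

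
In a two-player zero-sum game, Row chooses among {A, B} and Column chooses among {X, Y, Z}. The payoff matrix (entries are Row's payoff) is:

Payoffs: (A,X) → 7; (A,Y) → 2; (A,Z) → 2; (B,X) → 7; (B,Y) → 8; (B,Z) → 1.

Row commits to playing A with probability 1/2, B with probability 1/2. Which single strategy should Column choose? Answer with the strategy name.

Z

If Column plays X, Row's expected payoff is (1/2)·7 + (1/2)·7 = 7.
If Column plays Y, Row's expected payoff is (1/2)·2 + (1/2)·8 = 5.
If Column plays Z, Row's expected payoff is (1/2)·2 + (1/2)·1 = 3/2.
Column minimizes Row's payoff; the smallest is 3/2, so the best response is Z.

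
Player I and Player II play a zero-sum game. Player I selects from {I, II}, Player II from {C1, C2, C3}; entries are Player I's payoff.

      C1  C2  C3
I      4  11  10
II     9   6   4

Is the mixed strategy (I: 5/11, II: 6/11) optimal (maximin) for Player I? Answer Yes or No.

Yes

Against C1 this mix gives (5/11)·4 + (6/11)·9 = 74/11.
Against C2 this mix gives (5/11)·11 + (6/11)·6 = 91/11.
Against C3 this mix gives (5/11)·10 + (6/11)·4 = 74/11.
All of Player II's active replies (C1, C3) yield 74/11, and no column does worse for Player I. The mix makes Player II indifferent and guarantees 74/11, so it is optimal.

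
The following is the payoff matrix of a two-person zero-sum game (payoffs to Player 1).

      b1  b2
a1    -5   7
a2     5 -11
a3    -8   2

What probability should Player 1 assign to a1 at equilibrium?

Row minima: a1 → -5, a2 → -11, a3 → -8; maximin = -5.
Column maxima: b1 → 5, b2 → 7; minimax = 5.
-5 ≠ 5, so there is no saddle point; optimal play is mixed.
a3 is strictly dominated by a1, so Player 1 never plays it.
On the remaining 2×2 (a1, a2 vs b1, b2):
Let Player 1 play a1 with probability p. Expected payoff against b1: (-5)p + 5(1−p) = −10p + 5; against b2: 7p + (-11)(1−p) = 18p − 11.
Setting these equal: −10p + 5 = 18p − 11 ⇒ −28p = -16 ⇒ p = 4/7, and the value is (-10)·(4/7) + 5 = -5/7.
For Player 2: with q = P(b1), equating a1's and a2's payoffs gives −12q + 7 = 16q − 11 ⇒ q = 9/14.

4/7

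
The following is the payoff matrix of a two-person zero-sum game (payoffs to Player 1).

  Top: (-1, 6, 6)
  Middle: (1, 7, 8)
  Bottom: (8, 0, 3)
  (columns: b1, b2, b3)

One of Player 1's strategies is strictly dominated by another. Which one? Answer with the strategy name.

Top

Middle gives a strictly higher payoff than Top against every column: 1 > -1, 7 > 6, 8 > 6.
So Top is strictly dominated and Player 1 never plays it.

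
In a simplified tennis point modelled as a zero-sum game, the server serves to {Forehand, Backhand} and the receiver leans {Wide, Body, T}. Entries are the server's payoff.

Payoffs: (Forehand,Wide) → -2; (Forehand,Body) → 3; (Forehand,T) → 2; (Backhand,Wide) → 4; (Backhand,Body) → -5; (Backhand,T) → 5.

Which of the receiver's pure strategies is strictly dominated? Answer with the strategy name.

Wide holds the server's payoff strictly below T in every row: -2 < 2, 4 < 5.
So T is strictly dominated for the receiver.

T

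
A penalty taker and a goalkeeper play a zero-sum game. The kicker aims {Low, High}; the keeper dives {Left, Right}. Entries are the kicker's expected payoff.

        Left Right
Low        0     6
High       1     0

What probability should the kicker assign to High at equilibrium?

Row minima: Low → 0, High → 0; maximin = 0.
Column maxima: Left → 1, Right → 6; minimax = 1.
0 ≠ 1, so there is no saddle point; optimal play is mixed.
Let the kicker play Low with probability p. Expected payoff against Left: 0p + 1(1−p) = −p + 1; against Right: 6p + 0(1−p) = 6p.
Setting these equal: −p + 1 = 6p ⇒ −7p = -1 ⇒ p = 1/7, and the value is (-1)·(1/7) + 1 = 6/7.
For the keeper: with q = P(Left), equating Low's and High's payoffs gives −6q + 6 = q ⇒ q = 6/7.

6/7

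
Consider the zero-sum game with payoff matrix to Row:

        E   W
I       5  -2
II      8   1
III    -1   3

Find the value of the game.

25/11

Row minima: I → -2, II → 1, III → -1; maximin = 1.
Column maxima: E → 8, W → 3; minimax = 3.
1 ≠ 3, so there is no saddle point; optimal play is mixed.
I is strictly dominated by II, so Row never plays it.
On the remaining 2×2 (II, III vs E, W):
Let Row play II with probability p. Expected payoff against E: 8p + (-1)(1−p) = 9p − 1; against W: 1p + 3(1−p) = −2p + 3.
Setting these equal: 9p − 1 = −2p + 3 ⇒ 11p = 4 ⇒ p = 4/11, and the value is (9)·(4/11) − 1 = 25/11.
For Column: with q = P(E), equating II's and III's payoffs gives 7q + 1 = −4q + 3 ⇒ q = 2/11.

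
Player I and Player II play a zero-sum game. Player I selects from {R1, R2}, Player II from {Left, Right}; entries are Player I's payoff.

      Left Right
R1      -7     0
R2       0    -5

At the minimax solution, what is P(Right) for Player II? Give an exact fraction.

7/12

Row minima: R1 → -7, R2 → -5; maximin = -5.
Column maxima: Left → 0, Right → 0; minimax = 0.
-5 ≠ 0, so there is no saddle point; optimal play is mixed.
Let Player I play R1 with probability p. Expected payoff against Left: (-7)p + 0(1−p) = −7p; against Right: 0p + (-5)(1−p) = 5p − 5.
Setting these equal: −7p = 5p − 5 ⇒ −12p = -5 ⇒ p = 5/12, and the value is (-7)·(5/12) = -35/12.
For Player II: with q = P(Left), equating R1's and R2's payoffs gives −7q = 5q − 5 ⇒ q = 5/12.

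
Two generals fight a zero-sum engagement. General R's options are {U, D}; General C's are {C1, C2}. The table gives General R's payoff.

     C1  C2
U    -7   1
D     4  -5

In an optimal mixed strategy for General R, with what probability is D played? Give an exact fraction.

8/17

Row minima: U → -7, D → -5; maximin = -5.
Column maxima: C1 → 4, C2 → 1; minimax = 1.
-5 ≠ 1, so there is no saddle point; optimal play is mixed.
Let General R play U with probability p. Expected payoff against C1: (-7)p + 4(1−p) = −11p + 4; against C2: 1p + (-5)(1−p) = 6p − 5.
Setting these equal: −11p + 4 = 6p − 5 ⇒ −17p = -9 ⇒ p = 9/17, and the value is (-11)·(9/17) + 4 = -31/17.
For General C: with q = P(C1), equating U's and D's payoffs gives −8q + 1 = 9q − 5 ⇒ q = 6/17.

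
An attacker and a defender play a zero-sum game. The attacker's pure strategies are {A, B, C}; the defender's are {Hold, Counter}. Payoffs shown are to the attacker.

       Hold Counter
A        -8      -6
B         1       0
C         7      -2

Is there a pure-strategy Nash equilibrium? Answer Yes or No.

Row minima: A → -8, B → 0, C → -2; maximin = 0.
Column maxima: Hold → 7, Counter → 0; minimax = 0.
maximin = minimax = 0, so a saddle point exists.

Yes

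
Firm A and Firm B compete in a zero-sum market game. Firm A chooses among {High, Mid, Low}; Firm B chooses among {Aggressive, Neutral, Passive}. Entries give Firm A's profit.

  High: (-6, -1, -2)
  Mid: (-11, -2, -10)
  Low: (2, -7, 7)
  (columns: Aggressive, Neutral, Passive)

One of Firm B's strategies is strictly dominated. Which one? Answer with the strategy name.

Aggressive holds Firm A's payoff strictly below Passive in every row: -6 < -2, -11 < -10, 2 < 7.
So Passive is strictly dominated for Firm B.

Passive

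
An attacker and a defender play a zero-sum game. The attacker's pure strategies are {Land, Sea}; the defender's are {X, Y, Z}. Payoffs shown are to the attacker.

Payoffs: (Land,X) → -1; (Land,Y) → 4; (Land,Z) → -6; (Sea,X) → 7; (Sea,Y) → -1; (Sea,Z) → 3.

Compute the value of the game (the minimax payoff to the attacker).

Row minima: Land → -6, Sea → -1; maximin = -1.
Column maxima: X → 7, Y → 4, Z → 3; minimax = 3.
-1 ≠ 3, so there is no saddle point; optimal play is mixed.
X is strictly dominated by Z (it gives the attacker strictly more in every row), so the defender never plays it.
On the remaining 2×2 (Land, Sea vs Y, Z):
Let the attacker play Land with probability p. Expected payoff against Y: 4p + (-1)(1−p) = 5p − 1; against Z: (-6)p + 3(1−p) = −9p + 3.
Setting these equal: 5p − 1 = −9p + 3 ⇒ 14p = 4 ⇒ p = 2/7, and the value is (5)·(2/7) − 1 = 3/7.
For the defender: with q = P(Y), equating Land's and Sea's payoffs gives 10q − 6 = −4q + 3 ⇒ q = 9/14.

3/7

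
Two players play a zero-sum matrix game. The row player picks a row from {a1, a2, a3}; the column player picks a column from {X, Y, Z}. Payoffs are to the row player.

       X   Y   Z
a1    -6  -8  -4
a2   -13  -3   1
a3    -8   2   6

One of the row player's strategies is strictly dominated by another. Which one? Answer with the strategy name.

a2

a3 gives a strictly higher payoff than a2 against every column: -8 > -13, 2 > -3, 6 > 1.
So a2 is strictly dominated and the row player never plays it.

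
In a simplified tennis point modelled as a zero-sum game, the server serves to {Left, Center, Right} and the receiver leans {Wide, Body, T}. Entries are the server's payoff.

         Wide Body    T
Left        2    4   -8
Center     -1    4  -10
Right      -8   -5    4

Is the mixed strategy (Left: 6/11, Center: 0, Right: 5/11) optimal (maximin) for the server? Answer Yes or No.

Yes

Against Wide this mix gives (6/11)·2 + (5/11)·(-8) = -28/11.
Against Body this mix gives (6/11)·4 + (5/11)·(-5) = -1/11.
Against T this mix gives (6/11)·(-8) + (5/11)·4 = -28/11.
All of the receiver's active replies (Wide, T) yield -28/11, and no column does worse for the server. The mix makes the receiver indifferent and guarantees -28/11, so it is optimal.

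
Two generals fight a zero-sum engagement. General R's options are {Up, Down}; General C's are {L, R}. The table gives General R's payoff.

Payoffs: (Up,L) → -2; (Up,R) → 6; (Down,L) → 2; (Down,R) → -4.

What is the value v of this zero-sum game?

2/7

Row minima: Up → -2, Down → -4; maximin = -2.
Column maxima: L → 2, R → 6; minimax = 2.
-2 ≠ 2, so there is no saddle point; optimal play is mixed.
Let General R play Up with probability p. Expected payoff against L: (-2)p + 2(1−p) = −4p + 2; against R: 6p + (-4)(1−p) = 10p − 4.
Setting these equal: −4p + 2 = 10p − 4 ⇒ −14p = -6 ⇒ p = 3/7, and the value is (-4)·(3/7) + 2 = 2/7.
For General C: with q = P(L), equating Up's and Down's payoffs gives −8q + 6 = 6q − 4 ⇒ q = 5/7.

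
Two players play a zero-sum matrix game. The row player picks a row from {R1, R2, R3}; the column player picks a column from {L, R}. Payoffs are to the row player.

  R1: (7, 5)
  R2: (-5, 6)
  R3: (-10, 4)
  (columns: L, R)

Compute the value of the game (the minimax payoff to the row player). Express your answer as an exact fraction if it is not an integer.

Row minima: R1 → 5, R2 → -5, R3 → -10; maximin = 5.
Column maxima: L → 7, R → 6; minimax = 6.
5 ≠ 6, so there is no saddle point; optimal play is mixed.
R3 is strictly dominated by R1, so the row player never plays it.
On the remaining 2×2 (R1, R2 vs L, R):
Let the row player play R1 with probability p. Expected payoff against L: 7p + (-5)(1−p) = 12p − 5; against R: 5p + 6(1−p) = −p + 6.
Setting these equal: 12p − 5 = −p + 6 ⇒ 13p = 11 ⇒ p = 11/13, and the value is (12)·(11/13) − 5 = 67/13.
For the column player: with q = P(L), equating R1's and R2's payoffs gives 2q + 5 = −11q + 6 ⇒ q = 1/13.

67/13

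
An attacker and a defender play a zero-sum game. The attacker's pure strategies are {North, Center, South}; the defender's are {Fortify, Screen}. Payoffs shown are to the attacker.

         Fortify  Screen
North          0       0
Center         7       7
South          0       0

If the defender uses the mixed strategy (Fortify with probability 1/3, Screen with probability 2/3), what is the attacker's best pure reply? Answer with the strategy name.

Center

Expected payoff of North: (1/3)·0 + (2/3)·0 = 0.
Expected payoff of Center: (1/3)·7 + (2/3)·7 = 7.
Expected payoff of South: (1/3)·0 + (2/3)·0 = 0.
The largest is 7, so the attacker's best response is Center.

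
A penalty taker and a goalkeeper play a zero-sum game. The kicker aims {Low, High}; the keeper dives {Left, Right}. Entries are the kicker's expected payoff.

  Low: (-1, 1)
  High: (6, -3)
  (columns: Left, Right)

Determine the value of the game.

Row minima: Low → -1, High → -3; maximin = -1.
Column maxima: Left → 6, Right → 1; minimax = 1.
-1 ≠ 1, so there is no saddle point; optimal play is mixed.
Let the kicker play Low with probability p. Expected payoff against Left: (-1)p + 6(1−p) = −7p + 6; against Right: 1p + (-3)(1−p) = 4p − 3.
Setting these equal: −7p + 6 = 4p − 3 ⇒ −11p = -9 ⇒ p = 9/11, and the value is (-7)·(9/11) + 6 = 3/11.
For the keeper: with q = P(Left), equating Low's and High's payoffs gives −2q + 1 = 9q − 3 ⇒ q = 4/11.

3/11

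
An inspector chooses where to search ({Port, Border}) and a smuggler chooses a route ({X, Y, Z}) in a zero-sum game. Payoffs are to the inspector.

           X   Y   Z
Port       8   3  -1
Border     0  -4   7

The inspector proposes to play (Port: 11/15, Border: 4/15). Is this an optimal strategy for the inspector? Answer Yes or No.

Yes

Against X this mix gives (11/15)·8 + (4/15)·0 = 88/15.
Against Y this mix gives (11/15)·3 + (4/15)·(-4) = 17/15.
Against Z this mix gives (11/15)·(-1) + (4/15)·7 = 17/15.
All of the smuggler's active replies (Y, Z) yield 17/15, and no column does worse for the inspector. The mix makes the smuggler indifferent and guarantees 17/15, so it is optimal.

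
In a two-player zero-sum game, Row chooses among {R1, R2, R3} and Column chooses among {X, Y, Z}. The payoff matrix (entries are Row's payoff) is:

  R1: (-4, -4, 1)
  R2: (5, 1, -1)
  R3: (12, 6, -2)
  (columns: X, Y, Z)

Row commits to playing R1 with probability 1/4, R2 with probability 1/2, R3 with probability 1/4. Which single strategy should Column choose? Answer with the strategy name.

If Column plays X, Row's expected payoff is (1/4)·(-4) + (1/2)·5 + (1/4)·12 = 9/2.
If Column plays Y, Row's expected payoff is (1/4)·(-4) + (1/2)·1 + (1/4)·6 = 1.
If Column plays Z, Row's expected payoff is (1/4)·1 + (1/2)·(-1) + (1/4)·(-2) = -3/4.
Column minimizes Row's payoff; the smallest is -3/4, so the best response is Z.

Z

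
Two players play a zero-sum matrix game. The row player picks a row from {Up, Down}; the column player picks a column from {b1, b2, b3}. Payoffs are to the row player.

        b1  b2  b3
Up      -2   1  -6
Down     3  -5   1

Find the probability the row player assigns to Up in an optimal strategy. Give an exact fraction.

Row minima: Up → -6, Down → -5; maximin = -5.
Column maxima: b1 → 3, b2 → 1, b3 → 1; minimax = 1.
-5 ≠ 1, so there is no saddle point; optimal play is mixed.
b1 is strictly dominated by b3 (it gives the row player strictly more in every row), so the column player never plays it.
On the remaining 2×2 (Up, Down vs b2, b3):
Let the row player play Up with probability p. Expected payoff against b2: 1p + (-5)(1−p) = 6p − 5; against b3: (-6)p + 1(1−p) = −7p + 1.
Setting these equal: 6p − 5 = −7p + 1 ⇒ 13p = 6 ⇒ p = 6/13, and the value is (6)·(6/13) − 5 = -29/13.
For the column player: with q = P(b2), equating Up's and Down's payoffs gives 7q − 6 = −6q + 1 ⇒ q = 7/13.

6/13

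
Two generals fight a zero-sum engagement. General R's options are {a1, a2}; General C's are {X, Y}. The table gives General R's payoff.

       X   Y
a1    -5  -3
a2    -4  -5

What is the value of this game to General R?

-13/3

Row minima: a1 → -5, a2 → -5; maximin = -5.
Column maxima: X → -4, Y → -3; minimax = -4.
-5 ≠ -4, so there is no saddle point; optimal play is mixed.
Let General R play a1 with probability p. Expected payoff against X: (-5)p + (-4)(1−p) = −p − 4; against Y: (-3)p + (-5)(1−p) = 2p − 5.
Setting these equal: −p − 4 = 2p − 5 ⇒ −3p = -1 ⇒ p = 1/3, and the value is (-1)·(1/3) − 4 = -13/3.
For General C: with q = P(X), equating a1's and a2's payoffs gives −2q − 3 = q − 5 ⇒ q = 2/3.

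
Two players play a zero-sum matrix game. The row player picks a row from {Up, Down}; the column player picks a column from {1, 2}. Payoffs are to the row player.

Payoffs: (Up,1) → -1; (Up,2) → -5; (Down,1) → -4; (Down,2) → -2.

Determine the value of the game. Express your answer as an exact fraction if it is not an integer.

Row minima: Up → -5, Down → -4; maximin = -4.
Column maxima: 1 → -1, 2 → -2; minimax = -2.
-4 ≠ -2, so there is no saddle point; optimal play is mixed.
Let the row player play Up with probability p. Expected payoff against 1: (-1)p + (-4)(1−p) = 3p − 4; against 2: (-5)p + (-2)(1−p) = −3p − 2.
Setting these equal: 3p − 4 = −3p − 2 ⇒ 6p = 2 ⇒ p = 1/3, and the value is (3)·(1/3) − 4 = -3.
For the column player: with q = P(1), equating Up's and Down's payoffs gives 4q − 5 = −2q − 2 ⇒ q = 1/2.

-3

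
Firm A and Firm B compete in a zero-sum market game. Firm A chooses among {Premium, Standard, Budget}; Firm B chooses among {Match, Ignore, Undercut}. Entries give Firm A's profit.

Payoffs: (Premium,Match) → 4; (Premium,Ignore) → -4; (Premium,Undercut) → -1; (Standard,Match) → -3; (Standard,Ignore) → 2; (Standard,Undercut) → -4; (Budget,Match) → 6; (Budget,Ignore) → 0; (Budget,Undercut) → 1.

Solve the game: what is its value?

Row minima: Premium → -4, Standard → -4, Budget → 0; maximin = 0.
Column maxima: Match → 6, Ignore → 2, Undercut → 1; minimax = 1.
0 ≠ 1, so there is no saddle point; optimal play is mixed.
Premium is strictly dominated by Budget, so Firm A never plays it.
Match is strictly dominated by Undercut (it gives Firm A strictly more in every row), so Firm B never plays it.
On the remaining 2×2 (Standard, Budget vs Ignore, Undercut):
Let Firm A play Standard with probability p. Expected payoff against Ignore: 2p + 0(1−p) = 2p; against Undercut: (-4)p + 1(1−p) = −5p + 1.
Setting these equal: 2p = −5p + 1 ⇒ 7p = 1 ⇒ p = 1/7, and the value is (2)·(1/7) = 2/7.
For Firm B: with q = P(Ignore), equating Standard's and Budget's payoffs gives 6q − 4 = −q + 1 ⇒ q = 5/7.

2/7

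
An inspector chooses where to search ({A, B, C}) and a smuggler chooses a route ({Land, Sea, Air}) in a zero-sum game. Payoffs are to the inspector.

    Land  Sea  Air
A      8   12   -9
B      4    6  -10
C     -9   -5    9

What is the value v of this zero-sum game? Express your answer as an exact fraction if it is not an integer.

-9/35

Row minima: A → -9, B → -10, C → -9; maximin = -9.
Column maxima: Land → 8, Sea → 12, Air → 9; minimax = 8.
-9 ≠ 8, so there is no saddle point; optimal play is mixed.
B is strictly dominated by A, so the inspector never plays it.
Sea is strictly dominated by Land (it gives the inspector strictly more in every row), so the smuggler never plays it.
On the remaining 2×2 (A, C vs Land, Air):
Let the inspector play A with probability p. Expected payoff against Land: 8p + (-9)(1−p) = 17p − 9; against Air: (-9)p + 9(1−p) = −18p + 9.
Setting these equal: 17p − 9 = −18p + 9 ⇒ 35p = 18 ⇒ p = 18/35, and the value is (17)·(18/35) − 9 = -9/35.
For the smuggler: with q = P(Land), equating A's and C's payoffs gives 17q − 9 = −18q + 9 ⇒ q = 18/35.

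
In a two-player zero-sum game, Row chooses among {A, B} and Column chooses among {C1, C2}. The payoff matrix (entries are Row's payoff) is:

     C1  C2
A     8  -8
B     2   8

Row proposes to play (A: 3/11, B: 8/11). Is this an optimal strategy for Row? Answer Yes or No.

Yes

Against C1 this mix gives (3/11)·8 + (8/11)·2 = 40/11.
Against C2 this mix gives (3/11)·(-8) + (8/11)·8 = 40/11.
All of Column's active replies (C1, C2) yield 40/11, and no column does worse for Row. The mix makes Column indifferent and guarantees 40/11, so it is optimal.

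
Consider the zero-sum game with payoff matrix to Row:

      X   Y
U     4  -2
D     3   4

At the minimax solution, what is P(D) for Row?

6/7

Row minima: U → -2, D → 3; maximin = 3.
Column maxima: X → 4, Y → 4; minimax = 4.
3 ≠ 4, so there is no saddle point; optimal play is mixed.
Let Row play U with probability p. Expected payoff against X: 4p + 3(1−p) = p + 3; against Y: (-2)p + 4(1−p) = −6p + 4.
Setting these equal: p + 3 = −6p + 4 ⇒ 7p = 1 ⇒ p = 1/7, and the value is (1)·(1/7) + 3 = 22/7.
For Column: with q = P(X), equating U's and D's payoffs gives 6q − 2 = −q + 4 ⇒ q = 6/7.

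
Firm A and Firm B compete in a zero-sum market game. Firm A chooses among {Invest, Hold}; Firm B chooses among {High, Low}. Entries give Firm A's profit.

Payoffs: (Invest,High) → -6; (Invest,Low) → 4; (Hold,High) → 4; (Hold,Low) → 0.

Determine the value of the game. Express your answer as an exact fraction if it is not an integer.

8/7

Row minima: Invest → -6, Hold → 0; maximin = 0.
Column maxima: High → 4, Low → 4; minimax = 4.
0 ≠ 4, so there is no saddle point; optimal play is mixed.
Let Firm A play Invest with probability p. Expected payoff against High: (-6)p + 4(1−p) = −10p + 4; against Low: 4p + 0(1−p) = 4p.
Setting these equal: −10p + 4 = 4p ⇒ −14p = -4 ⇒ p = 2/7, and the value is (-10)·(2/7) + 4 = 8/7.
For Firm B: with q = P(High), equating Invest's and Hold's payoffs gives −10q + 4 = 4q ⇒ q = 2/7.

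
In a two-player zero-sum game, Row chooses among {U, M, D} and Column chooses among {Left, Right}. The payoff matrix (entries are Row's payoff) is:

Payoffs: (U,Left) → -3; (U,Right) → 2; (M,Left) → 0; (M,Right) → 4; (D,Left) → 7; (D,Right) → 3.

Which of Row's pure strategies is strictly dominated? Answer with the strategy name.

U

M gives a strictly higher payoff than U against every column: 0 > -3, 4 > 2.
So U is strictly dominated and Row never plays it.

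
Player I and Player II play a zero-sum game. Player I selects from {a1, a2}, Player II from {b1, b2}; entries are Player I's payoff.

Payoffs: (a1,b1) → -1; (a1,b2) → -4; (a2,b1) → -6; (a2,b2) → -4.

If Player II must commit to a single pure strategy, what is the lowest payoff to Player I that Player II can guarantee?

-4

Column maxima: b1 → -1, b2 → -4.
The smallest of these is -4.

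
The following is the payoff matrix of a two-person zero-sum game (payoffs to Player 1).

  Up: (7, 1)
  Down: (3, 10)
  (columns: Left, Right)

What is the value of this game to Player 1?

67/13

Row minima: Up → 1, Down → 3; maximin = 3.
Column maxima: Left → 7, Right → 10; minimax = 7.
3 ≠ 7, so there is no saddle point; optimal play is mixed.
Let Player 1 play Up with probability p. Expected payoff against Left: 7p + 3(1−p) = 4p + 3; against Right: 1p + 10(1−p) = −9p + 10.
Setting these equal: 4p + 3 = −9p + 10 ⇒ 13p = 7 ⇒ p = 7/13, and the value is (4)·(7/13) + 3 = 67/13.
For Player 2: with q = P(Left), equating Up's and Down's payoffs gives 6q + 1 = −7q + 10 ⇒ q = 9/13.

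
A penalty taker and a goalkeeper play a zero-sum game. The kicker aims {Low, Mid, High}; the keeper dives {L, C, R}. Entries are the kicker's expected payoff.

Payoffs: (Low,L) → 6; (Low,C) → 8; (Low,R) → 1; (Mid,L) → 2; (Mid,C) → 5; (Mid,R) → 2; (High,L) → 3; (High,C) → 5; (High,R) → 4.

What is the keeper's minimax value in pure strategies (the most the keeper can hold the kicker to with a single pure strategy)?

Column maxima: L → 6, C → 8, R → 4.
The smallest of these is 4.

4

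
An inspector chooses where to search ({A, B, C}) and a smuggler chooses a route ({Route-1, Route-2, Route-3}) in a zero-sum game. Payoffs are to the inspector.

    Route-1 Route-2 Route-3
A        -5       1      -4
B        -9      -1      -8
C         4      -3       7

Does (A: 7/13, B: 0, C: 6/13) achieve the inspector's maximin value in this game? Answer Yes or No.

Against Route-1 this mix gives (7/13)·(-5) + (6/13)·4 = -11/13.
Against Route-2 this mix gives (7/13)·1 + (6/13)·(-3) = -11/13.
Against Route-3 this mix gives (7/13)·(-4) + (6/13)·7 = 14/13.
All of the smuggler's active replies (Route-1, Route-2) yield -11/13, and no column does worse for the inspector. The mix makes the smuggler indifferent and guarantees -11/13, so it is optimal.

Yes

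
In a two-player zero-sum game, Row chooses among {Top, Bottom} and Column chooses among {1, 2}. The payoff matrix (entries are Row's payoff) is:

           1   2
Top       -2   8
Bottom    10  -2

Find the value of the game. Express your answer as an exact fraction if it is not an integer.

Row minima: Top → -2, Bottom → -2; maximin = -2.
Column maxima: 1 → 10, 2 → 8; minimax = 8.
-2 ≠ 8, so there is no saddle point; optimal play is mixed.
Let Row play Top with probability p. Expected payoff against 1: (-2)p + 10(1−p) = −12p + 10; against 2: 8p + (-2)(1−p) = 10p − 2.
Setting these equal: −12p + 10 = 10p − 2 ⇒ −22p = -12 ⇒ p = 6/11, and the value is (-12)·(6/11) + 10 = 38/11.
For Column: with q = P(1), equating Top's and Bottom's payoffs gives −10q + 8 = 12q − 2 ⇒ q = 5/11.

38/11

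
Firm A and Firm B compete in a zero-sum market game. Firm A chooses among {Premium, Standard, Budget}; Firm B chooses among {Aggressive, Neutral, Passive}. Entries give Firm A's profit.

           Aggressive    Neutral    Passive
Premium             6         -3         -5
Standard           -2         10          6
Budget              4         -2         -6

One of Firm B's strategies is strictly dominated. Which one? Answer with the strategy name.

Passive holds Firm A's payoff strictly below Neutral in every row: -5 < -3, 6 < 10, -6 < -2.
So Neutral is strictly dominated for Firm B.

Neutral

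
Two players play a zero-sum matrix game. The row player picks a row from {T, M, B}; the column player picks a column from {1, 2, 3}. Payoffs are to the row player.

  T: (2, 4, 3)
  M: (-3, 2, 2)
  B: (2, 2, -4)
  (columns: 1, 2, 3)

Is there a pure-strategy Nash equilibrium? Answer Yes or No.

Yes

Row minima: T → 2, M → -3, B → -4; maximin = 2.
Column maxima: 1 → 2, 2 → 4, 3 → 3; minimax = 2.
maximin = minimax = 2, so a saddle point exists.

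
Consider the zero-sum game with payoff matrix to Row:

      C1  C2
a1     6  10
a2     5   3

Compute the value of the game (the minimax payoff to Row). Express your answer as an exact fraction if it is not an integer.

6

Row minima: a1 → 6, a2 → 3; maximin = 6.
Column maxima: C1 → 6, C2 → 10; minimax = 6.
Since maximin = minimax = 6, there is a saddle point and the value is 6.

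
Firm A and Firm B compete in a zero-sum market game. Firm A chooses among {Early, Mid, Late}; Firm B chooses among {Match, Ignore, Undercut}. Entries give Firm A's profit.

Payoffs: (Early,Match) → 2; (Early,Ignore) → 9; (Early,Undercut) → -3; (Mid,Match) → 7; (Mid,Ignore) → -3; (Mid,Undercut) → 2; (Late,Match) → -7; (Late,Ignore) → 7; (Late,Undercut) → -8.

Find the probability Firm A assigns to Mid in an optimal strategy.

Row minima: Early → -3, Mid → -3, Late → -8; maximin = -3.
Column maxima: Match → 7, Ignore → 9, Undercut → 2; minimax = 2.
-3 ≠ 2, so there is no saddle point; optimal play is mixed.
Late is strictly dominated by Early, so Firm A never plays it.
Match is strictly dominated by Undercut (it gives Firm A strictly more in every row), so Firm B never plays it.
On the remaining 2×2 (Early, Mid vs Ignore, Undercut):
Let Firm A play Early with probability p. Expected payoff against Ignore: 9p + (-3)(1−p) = 12p − 3; against Undercut: (-3)p + 2(1−p) = −5p + 2.
Setting these equal: 12p − 3 = −5p + 2 ⇒ 17p = 5 ⇒ p = 5/17, and the value is (12)·(5/17) − 3 = 9/17.
For Firm B: with q = P(Ignore), equating Early's and Mid's payoffs gives 12q − 3 = −5q + 2 ⇒ q = 5/17.

12/17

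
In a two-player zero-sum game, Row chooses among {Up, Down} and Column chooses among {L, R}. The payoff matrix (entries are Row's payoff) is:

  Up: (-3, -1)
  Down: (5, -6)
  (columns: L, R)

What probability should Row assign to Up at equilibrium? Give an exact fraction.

Row minima: Up → -3, Down → -6; maximin = -3.
Column maxima: L → 5, R → -1; minimax = -1.
-3 ≠ -1, so there is no saddle point; optimal play is mixed.
Let Row play Up with probability p. Expected payoff against L: (-3)p + 5(1−p) = −8p + 5; against R: (-1)p + (-6)(1−p) = 5p − 6.
Setting these equal: −8p + 5 = 5p − 6 ⇒ −13p = -11 ⇒ p = 11/13, and the value is (-8)·(11/13) + 5 = -23/13.
For Column: with q = P(L), equating Up's and Down's payoffs gives −2q − 1 = 11q − 6 ⇒ q = 5/13.

11/13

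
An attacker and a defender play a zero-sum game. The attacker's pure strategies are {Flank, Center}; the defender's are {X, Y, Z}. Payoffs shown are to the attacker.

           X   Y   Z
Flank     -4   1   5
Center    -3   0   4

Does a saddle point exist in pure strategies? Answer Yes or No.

Row minima: Flank → -4, Center → -3; maximin = -3.
Column maxima: X → -3, Y → 1, Z → 5; minimax = -3.
maximin = minimax = -3, so a saddle point exists.

Yes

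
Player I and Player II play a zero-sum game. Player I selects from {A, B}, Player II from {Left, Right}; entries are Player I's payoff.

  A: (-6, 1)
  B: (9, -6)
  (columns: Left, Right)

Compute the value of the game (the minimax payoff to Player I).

Row minima: A → -6, B → -6; maximin = -6.
Column maxima: Left → 9, Right → 1; minimax = 1.
-6 ≠ 1, so there is no saddle point; optimal play is mixed.
Let Player I play A with probability p. Expected payoff against Left: (-6)p + 9(1−p) = −15p + 9; against Right: 1p + (-6)(1−p) = 7p − 6.
Setting these equal: −15p + 9 = 7p − 6 ⇒ −22p = -15 ⇒ p = 15/22, and the value is (-15)·(15/22) + 9 = -27/22.
For Player II: with q = P(Left), equating A's and B's payoffs gives −7q + 1 = 15q − 6 ⇒ q = 7/22.

-27/22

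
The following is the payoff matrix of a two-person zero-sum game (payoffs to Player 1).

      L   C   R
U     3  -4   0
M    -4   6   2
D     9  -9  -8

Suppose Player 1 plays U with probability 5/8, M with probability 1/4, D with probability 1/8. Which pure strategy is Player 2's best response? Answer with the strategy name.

If Player 2 plays L, Player 1's expected payoff is (5/8)·3 + (1/4)·(-4) + (1/8)·9 = 2.
If Player 2 plays C, Player 1's expected payoff is (5/8)·(-4) + (1/4)·6 + (1/8)·(-9) = -17/8.
If Player 2 plays R, Player 1's expected payoff is (5/8)·0 + (1/4)·2 + (1/8)·(-8) = -1/2.
Player 2 minimizes Player 1's payoff; the smallest is -17/8, so the best response is C.

C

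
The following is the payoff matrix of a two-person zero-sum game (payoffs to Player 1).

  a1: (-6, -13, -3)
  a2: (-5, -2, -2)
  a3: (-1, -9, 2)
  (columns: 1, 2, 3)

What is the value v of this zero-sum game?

-43/11

Row minima: a1 → -13, a2 → -5, a3 → -9; maximin = -5.
Column maxima: 1 → -1, 2 → -2, 3 → 2; minimax = -2.
-5 ≠ -2, so there is no saddle point; optimal play is mixed.
a1 is strictly dominated by a2, so Player 1 never plays it.
3 is strictly dominated by 1 (it gives Player 1 strictly more in every row), so Player 2 never plays it.
On the remaining 2×2 (a2, a3 vs 1, 2):
Let Player 1 play a2 with probability p. Expected payoff against 1: (-5)p + (-1)(1−p) = −4p − 1; against 2: (-2)p + (-9)(1−p) = 7p − 9.
Setting these equal: −4p − 1 = 7p − 9 ⇒ −11p = -8 ⇒ p = 8/11, and the value is (-4)·(8/11) − 1 = -43/11.
For Player 2: with q = P(1), equating a2's and a3's payoffs gives −3q − 2 = 8q − 9 ⇒ q = 7/11.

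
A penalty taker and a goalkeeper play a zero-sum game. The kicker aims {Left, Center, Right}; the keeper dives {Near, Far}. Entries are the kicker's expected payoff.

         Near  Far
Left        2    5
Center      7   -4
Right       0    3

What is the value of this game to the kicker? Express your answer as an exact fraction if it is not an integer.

43/14

Row minima: Left → 2, Center → -4, Right → 0; maximin = 2.
Column maxima: Near → 7, Far → 5; minimax = 5.
2 ≠ 5, so there is no saddle point; optimal play is mixed.
Right is strictly dominated by Left, so the kicker never plays it.
On the remaining 2×2 (Left, Center vs Near, Far):
Let the kicker play Left with probability p. Expected payoff against Near: 2p + 7(1−p) = −5p + 7; against Far: 5p + (-4)(1−p) = 9p − 4.
Setting these equal: −5p + 7 = 9p − 4 ⇒ −14p = -11 ⇒ p = 11/14, and the value is (-5)·(11/14) + 7 = 43/14.
For the keeper: with q = P(Near), equating Left's and Center's payoffs gives −3q + 5 = 11q − 4 ⇒ q = 9/14.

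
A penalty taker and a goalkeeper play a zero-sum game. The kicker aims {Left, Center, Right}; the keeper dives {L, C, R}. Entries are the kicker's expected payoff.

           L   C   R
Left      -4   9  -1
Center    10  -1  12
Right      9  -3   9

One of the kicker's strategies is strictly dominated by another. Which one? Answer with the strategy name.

Right

Center gives a strictly higher payoff than Right against every column: 10 > 9, -1 > -3, 12 > 9.
So Right is strictly dominated and the kicker never plays it.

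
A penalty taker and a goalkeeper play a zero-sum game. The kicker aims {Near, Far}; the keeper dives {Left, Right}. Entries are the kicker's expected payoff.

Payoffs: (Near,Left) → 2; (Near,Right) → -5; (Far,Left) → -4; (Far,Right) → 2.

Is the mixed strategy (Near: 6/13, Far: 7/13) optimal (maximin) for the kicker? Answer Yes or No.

Against Left this mix gives (6/13)·2 + (7/13)·(-4) = -16/13.
Against Right this mix gives (6/13)·(-5) + (7/13)·2 = -16/13.
All of the keeper's active replies (Left, Right) yield -16/13, and no column does worse for the kicker. The mix makes the keeper indifferent and guarantees -16/13, so it is optimal.

Yes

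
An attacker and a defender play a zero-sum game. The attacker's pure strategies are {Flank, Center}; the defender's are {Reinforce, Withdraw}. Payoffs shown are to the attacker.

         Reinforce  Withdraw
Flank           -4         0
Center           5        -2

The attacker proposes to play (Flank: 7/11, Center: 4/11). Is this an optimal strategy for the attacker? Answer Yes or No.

Yes

Against Reinforce this mix gives (7/11)·(-4) + (4/11)·5 = -8/11.
Against Withdraw this mix gives (7/11)·0 + (4/11)·(-2) = -8/11.
All of the defender's active replies (Reinforce, Withdraw) yield -8/11, and no column does worse for the attacker. The mix makes the defender indifferent and guarantees -8/11, so it is optimal.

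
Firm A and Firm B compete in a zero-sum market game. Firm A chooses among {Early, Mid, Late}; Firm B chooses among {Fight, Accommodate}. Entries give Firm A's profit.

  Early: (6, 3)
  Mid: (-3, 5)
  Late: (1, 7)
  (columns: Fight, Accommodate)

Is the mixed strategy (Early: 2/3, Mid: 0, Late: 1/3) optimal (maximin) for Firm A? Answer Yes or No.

Against Fight this mix gives (2/3)·6 + (1/3)·1 = 13/3.
Against Accommodate this mix gives (2/3)·3 + (1/3)·7 = 13/3.
All of Firm B's active replies (Fight, Accommodate) yield 13/3, and no column does worse for Firm A. The mix makes Firm B indifferent and guarantees 13/3, so it is optimal.

Yes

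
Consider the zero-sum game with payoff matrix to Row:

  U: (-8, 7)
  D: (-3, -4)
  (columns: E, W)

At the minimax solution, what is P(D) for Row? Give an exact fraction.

Row minima: U → -8, D → -4; maximin = -4.
Column maxima: E → -3, W → 7; minimax = -3.
-4 ≠ -3, so there is no saddle point; optimal play is mixed.
Let Row play U with probability p. Expected payoff against E: (-8)p + (-3)(1−p) = −5p − 3; against W: 7p + (-4)(1−p) = 11p − 4.
Setting these equal: −5p − 3 = 11p − 4 ⇒ −16p = -1 ⇒ p = 1/16, and the value is (-5)·(1/16) − 3 = -53/16.
For Column: with q = P(E), equating U's and D's payoffs gives −15q + 7 = q − 4 ⇒ q = 11/16.

15/16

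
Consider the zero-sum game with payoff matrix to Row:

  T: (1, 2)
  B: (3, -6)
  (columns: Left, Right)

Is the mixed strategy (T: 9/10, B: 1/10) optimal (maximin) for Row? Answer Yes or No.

Against Left this mix gives (9/10)·1 + (1/10)·3 = 6/5.
Against Right this mix gives (9/10)·2 + (1/10)·(-6) = 6/5.
All of Column's active replies (Left, Right) yield 6/5, and no column does worse for Row. The mix makes Column indifferent and guarantees 6/5, so it is optimal.

Yes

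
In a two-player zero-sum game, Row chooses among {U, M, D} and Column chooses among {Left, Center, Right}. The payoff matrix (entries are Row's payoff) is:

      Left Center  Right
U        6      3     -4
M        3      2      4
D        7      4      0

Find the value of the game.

8/3

Row minima: U → -4, M → 2, D → 0; maximin = 2.
Column maxima: Left → 7, Center → 4, Right → 4; minimax = 4.
2 ≠ 4, so there is no saddle point; optimal play is mixed.
U is strictly dominated by D, so Row never plays it.
Left is strictly dominated by Center (it gives Row strictly more in every row), so Column never plays it.
On the remaining 2×2 (M, D vs Center, Right):
Let Row play M with probability p. Expected payoff against Center: 2p + 4(1−p) = −2p + 4; against Right: 4p + 0(1−p) = 4p.
Setting these equal: −2p + 4 = 4p ⇒ −6p = -4 ⇒ p = 2/3, and the value is (-2)·(2/3) + 4 = 8/3.
For Column: with q = P(Center), equating M's and D's payoffs gives −2q + 4 = 4q ⇒ q = 2/3.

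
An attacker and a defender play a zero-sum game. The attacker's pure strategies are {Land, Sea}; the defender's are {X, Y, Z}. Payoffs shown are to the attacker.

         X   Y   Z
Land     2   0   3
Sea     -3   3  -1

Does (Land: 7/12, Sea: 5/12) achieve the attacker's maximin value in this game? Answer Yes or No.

Against X this mix gives (7/12)·2 + (5/12)·(-3) = -1/12.
Against Y this mix gives (7/12)·0 + (5/12)·3 = 5/4.
Against Z this mix gives (7/12)·3 + (5/12)·(-1) = 4/3.
The defender will play X, holding the attacker to -1/12. Shifting weight toward the row that does better against X would raise this floor (the equalizing mix achieves 3/4 against both X and Y), so the proposed strategy is not optimal.

No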